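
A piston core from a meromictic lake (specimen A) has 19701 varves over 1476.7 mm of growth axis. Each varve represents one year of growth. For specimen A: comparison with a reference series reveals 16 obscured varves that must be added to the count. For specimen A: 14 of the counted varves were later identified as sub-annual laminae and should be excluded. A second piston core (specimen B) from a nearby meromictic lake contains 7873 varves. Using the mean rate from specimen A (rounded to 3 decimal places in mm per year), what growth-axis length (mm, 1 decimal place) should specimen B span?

590.5 mm

Specimen A: after corrections the count is 19701 − 14 + 16 = 19703 varves.
A: Mean rate = 1476.7 mm / 19703 years ≈ 0.075 mm/year.
B's length ≈ 0.075 × 7873 = 590.5 mm.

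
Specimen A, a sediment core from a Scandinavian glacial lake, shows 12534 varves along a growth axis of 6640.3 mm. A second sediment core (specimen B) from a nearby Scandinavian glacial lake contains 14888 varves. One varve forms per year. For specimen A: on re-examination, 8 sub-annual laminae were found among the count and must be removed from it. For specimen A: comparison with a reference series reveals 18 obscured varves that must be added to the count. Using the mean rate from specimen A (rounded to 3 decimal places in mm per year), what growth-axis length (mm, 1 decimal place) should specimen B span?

Specimen A: correcting the raw count gives 12534 − 8 + 18 = 12544 true varves.
A: Extension rate ≈ 6640.3 / 12544 = 0.529 mm/year.
B's length ≈ 0.529 × 14888 = 7875.8 mm.

7875.8 mm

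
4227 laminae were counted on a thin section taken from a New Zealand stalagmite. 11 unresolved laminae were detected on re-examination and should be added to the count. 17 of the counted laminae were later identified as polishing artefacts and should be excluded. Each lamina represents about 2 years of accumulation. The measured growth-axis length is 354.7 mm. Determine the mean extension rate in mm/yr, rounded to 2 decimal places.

0.04 mm/yr

True lamina count = 4227 − 17 + 11 = 4221.
At 2 years per lamina, 4221 × 2 = 8442 years.
Mean rate = 354.7 mm / 8442 years ≈ 0.04 mm/yr.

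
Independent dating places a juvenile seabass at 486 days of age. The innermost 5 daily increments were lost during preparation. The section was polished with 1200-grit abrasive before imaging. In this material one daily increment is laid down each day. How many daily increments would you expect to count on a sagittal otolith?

At one daily increment per day, 486 days correspond to 486 daily increments.
Less the 5 uncaptured daily increments: 486 − 5 = 481.

481 daily increments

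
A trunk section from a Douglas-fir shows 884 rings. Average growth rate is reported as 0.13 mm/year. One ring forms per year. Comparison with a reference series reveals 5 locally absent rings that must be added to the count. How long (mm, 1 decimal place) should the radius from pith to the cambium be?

115.6 mm

After corrections the count is 884 + 5 = 889 rings.
Length ≈ 0.13 × 889 = 115.6 mm.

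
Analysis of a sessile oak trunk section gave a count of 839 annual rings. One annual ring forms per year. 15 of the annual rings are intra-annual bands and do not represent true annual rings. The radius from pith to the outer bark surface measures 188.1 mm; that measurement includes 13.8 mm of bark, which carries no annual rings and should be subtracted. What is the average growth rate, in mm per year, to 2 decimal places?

Correcting the raw count gives 839 − 15 = 824 true annual rings.
Net length = 188.1 − 13.8 = 174.3 mm.
174.3 mm over 824 years gives 174.3 / 824 ≈ 0.21 mm per year.

0.21 mm per year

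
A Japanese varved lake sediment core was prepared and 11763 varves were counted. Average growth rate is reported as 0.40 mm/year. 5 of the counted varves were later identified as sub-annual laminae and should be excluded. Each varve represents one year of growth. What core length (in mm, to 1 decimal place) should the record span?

After corrections the count is 11763 − 5 = 11758 varves.
11758 years at 0.40 mm/year gives 0.40 × 11758 = 4703.2 mm.

4703.2 mm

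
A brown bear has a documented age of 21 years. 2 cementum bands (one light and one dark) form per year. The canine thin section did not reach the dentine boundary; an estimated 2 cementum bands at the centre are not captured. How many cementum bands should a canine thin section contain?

With 2 cementum bands per year, 21 years would produce 21 × 2 = 42 cementum bands.
Less the 2 uncaptured cementum bands: 42 − 2 = 40.

40 cementum bands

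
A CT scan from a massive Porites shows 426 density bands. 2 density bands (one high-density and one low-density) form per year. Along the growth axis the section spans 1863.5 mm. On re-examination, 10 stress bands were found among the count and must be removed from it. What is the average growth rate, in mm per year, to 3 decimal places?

8.959 mm per year

True density band count = 426 − 10 = 416.
416 density bands at 2 per year is 416 / 2 = 208 years.
Mean rate = 1863.5 mm / 208 years ≈ 8.959 mm per year.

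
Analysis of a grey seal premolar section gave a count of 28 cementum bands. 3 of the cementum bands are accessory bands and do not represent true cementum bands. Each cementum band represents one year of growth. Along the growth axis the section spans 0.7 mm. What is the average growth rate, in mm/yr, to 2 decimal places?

0.03 mm/yr

After corrections the count is 28 − 3 = 25 cementum bands.
0.7 mm over 25 years gives 0.7 / 25 ≈ 0.03 mm/yr.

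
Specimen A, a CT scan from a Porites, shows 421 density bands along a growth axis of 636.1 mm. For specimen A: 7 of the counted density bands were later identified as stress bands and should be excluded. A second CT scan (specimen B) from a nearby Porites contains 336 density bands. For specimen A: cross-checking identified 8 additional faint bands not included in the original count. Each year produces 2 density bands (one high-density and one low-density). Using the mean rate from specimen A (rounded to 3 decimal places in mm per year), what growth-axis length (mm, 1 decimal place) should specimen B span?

Specimen A: adjusted count: 421 − 7 + 8 = 422 density bands.
Specimen A: dividing by 2 density bands per year: 422 / 2 = 211 years.
A: Mean rate = 636.1 mm / 211 years ≈ 3.015 mm/yr.
Specimen B: with 2 density bands per year, 336 / 2 = 168 years. B's length ≈ 3.015 × 168 = 506.5 mm.

506.5 mm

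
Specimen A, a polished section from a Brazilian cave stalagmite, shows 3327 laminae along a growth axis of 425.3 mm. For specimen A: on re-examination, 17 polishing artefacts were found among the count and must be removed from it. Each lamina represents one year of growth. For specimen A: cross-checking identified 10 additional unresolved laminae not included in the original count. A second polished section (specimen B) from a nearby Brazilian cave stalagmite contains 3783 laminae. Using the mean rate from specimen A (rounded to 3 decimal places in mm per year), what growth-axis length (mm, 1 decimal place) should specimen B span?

Specimen A: true lamina count = 3327 − 17 + 10 = 3320.
A: 425.3 mm over 3320 years gives 425.3 / 3320 ≈ 0.128 mm/year.
B's length ≈ 0.128 × 3783 = 484.2 mm.

484.2 mm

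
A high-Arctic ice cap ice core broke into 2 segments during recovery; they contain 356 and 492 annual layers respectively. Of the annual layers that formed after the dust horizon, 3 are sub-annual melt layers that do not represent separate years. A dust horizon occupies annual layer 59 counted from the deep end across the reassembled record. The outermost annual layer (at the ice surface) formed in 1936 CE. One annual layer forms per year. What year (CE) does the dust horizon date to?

Total annual layers = 356 + 492 = 848.
Between annual layer 59 and the ice surface there are 848 − 59 = 789 annual layers.
Excluding 3 false annual layers: 789 − 3 = 786.
1936 − 786 = 1150 CE.

1150 CE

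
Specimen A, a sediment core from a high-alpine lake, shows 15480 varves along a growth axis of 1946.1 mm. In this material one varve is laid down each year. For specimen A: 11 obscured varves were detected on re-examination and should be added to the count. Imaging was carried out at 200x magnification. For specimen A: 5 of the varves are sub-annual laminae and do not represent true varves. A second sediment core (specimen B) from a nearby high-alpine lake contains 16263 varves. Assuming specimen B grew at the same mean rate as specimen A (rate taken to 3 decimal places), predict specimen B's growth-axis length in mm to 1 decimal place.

2049.1 mm

Specimen A: true varve count = 15480 − 5 + 11 = 15486.
A: Extension rate ≈ 1946.1 / 15486 = 0.126 mm per year.
For B, 0.126 mm/year × 16263 years = 2049.1 mm.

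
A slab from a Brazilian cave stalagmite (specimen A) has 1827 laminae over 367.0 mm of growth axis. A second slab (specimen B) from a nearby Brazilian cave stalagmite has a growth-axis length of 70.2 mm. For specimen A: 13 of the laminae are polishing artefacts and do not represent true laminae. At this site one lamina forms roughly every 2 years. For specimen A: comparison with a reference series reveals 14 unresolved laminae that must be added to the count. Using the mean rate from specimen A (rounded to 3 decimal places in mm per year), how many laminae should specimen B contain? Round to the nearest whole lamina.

Specimen A: after corrections the count is 1827 − 13 + 14 = 1828 laminae.
Specimen A: 1828 laminae at 2 years each span 1828 × 2 = 3656 years.
A: 367.0 mm over 3656 years gives 367.0 / 3656 ≈ 0.100 mm per year.
B spans 70.2 / 0.100 = 702.00 years; at 2 years per lamina that is 702.00 / 2 ≈ 351 laminae.

351 laminae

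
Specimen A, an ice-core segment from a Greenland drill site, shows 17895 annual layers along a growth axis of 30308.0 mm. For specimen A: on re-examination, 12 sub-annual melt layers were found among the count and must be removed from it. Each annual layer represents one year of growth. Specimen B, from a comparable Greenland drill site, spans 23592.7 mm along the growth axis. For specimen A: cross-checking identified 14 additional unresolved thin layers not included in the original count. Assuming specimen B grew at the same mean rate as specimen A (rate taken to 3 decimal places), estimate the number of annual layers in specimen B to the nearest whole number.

Specimen A: adjusted count: 17895 − 12 + 14 = 17897 annual layers.
A: Mean rate = 30308.0 mm / 17897 years ≈ 1.693 mm per year.
For B, 23592.7 / 1.693 = 13935.44 years ≈ 13935 annual layers.

13935 annual layers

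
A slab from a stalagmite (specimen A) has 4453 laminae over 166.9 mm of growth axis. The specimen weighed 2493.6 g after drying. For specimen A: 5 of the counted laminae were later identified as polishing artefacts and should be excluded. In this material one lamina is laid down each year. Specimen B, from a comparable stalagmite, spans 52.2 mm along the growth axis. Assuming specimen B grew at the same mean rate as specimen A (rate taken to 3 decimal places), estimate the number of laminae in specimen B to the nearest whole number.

Specimen A: correcting the raw count gives 4453 − 5 = 4448 true laminae.
A: Extension rate ≈ 166.9 / 4448 = 0.038 mm/yr.
B spans 52.2 / 0.038 = 1373.68 years ≈ 1374 laminae.

1374 laminae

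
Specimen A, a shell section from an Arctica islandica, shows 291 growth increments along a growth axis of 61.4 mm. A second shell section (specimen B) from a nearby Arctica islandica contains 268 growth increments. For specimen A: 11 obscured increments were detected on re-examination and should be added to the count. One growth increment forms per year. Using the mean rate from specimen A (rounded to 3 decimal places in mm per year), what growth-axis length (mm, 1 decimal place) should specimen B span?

Specimen A: adjusted count: 291 + 11 = 302 growth increments.
A: 61.4 mm over 302 years gives 61.4 / 302 ≈ 0.203 mm/year.
B's length ≈ 0.203 × 268 = 54.4 mm.

54.4 mm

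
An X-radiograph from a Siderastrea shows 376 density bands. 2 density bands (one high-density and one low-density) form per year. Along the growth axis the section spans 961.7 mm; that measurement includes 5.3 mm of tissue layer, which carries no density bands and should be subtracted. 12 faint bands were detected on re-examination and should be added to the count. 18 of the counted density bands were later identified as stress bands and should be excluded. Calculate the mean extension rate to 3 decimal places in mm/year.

Correcting the raw count gives 376 − 18 + 12 = 370 true density bands.
Dividing by 2 density bands per year: 370 / 2 = 185 years.
The growth record spans 961.7 − 5.3 = 956.4 mm.
Extension rate ≈ 956.4 / 185 = 5.170 mm/year.

5.170 mm/year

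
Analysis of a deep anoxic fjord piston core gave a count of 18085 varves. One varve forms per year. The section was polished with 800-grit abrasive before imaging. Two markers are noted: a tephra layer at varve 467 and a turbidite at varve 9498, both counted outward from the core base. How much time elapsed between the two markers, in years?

Separation: 9498 − 467 = 9031 varves.
That is 9031 years at one varve per year.

9031 years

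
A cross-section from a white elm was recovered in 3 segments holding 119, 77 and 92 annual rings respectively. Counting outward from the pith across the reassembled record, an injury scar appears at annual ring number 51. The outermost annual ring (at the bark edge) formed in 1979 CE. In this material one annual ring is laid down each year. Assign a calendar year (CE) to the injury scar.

Total annual rings = 119 + 77 + 92 = 288.
Between annual ring 51 and the bark edge there are 288 − 51 = 237 annual rings.
Counting back 237 years from 1979 CE places the injury scar in 1979 − 237 = 1742 CE.

1742 CE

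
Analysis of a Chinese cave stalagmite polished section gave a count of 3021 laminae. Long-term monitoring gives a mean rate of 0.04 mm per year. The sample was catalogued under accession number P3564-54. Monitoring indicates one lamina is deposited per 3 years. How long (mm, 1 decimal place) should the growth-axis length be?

362.5 mm

3021 laminae at 3 years each span 3021 × 3 = 9063 years.
9063 years at 0.04 mm/year gives 0.04 × 9063 = 362.5 mm.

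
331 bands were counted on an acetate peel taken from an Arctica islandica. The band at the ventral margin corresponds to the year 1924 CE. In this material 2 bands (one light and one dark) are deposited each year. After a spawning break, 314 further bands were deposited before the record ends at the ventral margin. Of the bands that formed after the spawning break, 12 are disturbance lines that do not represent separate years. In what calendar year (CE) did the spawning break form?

1773 CE

314 bands post-date the spawning break.
Excluding 12 false bands: 314 − 12 = 302.
302 bands at 2 per year is 302 / 2 = 151 years.
1924 − 151 = 1773 CE.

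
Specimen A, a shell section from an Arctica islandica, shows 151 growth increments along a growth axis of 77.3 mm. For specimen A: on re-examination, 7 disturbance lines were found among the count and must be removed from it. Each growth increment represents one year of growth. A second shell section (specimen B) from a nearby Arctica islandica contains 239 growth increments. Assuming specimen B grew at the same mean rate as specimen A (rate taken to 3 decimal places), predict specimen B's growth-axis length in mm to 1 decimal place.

128.3 mm

Specimen A: adjusted count: 151 − 7 = 144 growth increments.
A: Extension rate ≈ 77.3 / 144 = 0.537 mm/yr.
For B, 0.537 mm/year × 239 years = 128.3 mm.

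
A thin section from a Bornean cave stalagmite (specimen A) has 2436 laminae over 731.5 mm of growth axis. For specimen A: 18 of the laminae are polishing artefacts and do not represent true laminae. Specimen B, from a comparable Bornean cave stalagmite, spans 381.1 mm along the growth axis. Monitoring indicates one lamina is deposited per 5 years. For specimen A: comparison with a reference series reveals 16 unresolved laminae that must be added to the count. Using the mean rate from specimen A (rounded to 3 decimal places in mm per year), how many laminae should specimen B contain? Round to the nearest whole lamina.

Specimen A: after corrections the count is 2436 − 18 + 16 = 2434 laminae.
Specimen A: at 5 years per lamina, 2434 × 5 = 12170 years.
A: Mean rate = 731.5 mm / 12170 years ≈ 0.060 mm/yr.
For B, 381.1 / 0.060 = 6351.67 years; at 5 years per lamina that is 6351.67 / 5 ≈ 1270 laminae.

1270 laminae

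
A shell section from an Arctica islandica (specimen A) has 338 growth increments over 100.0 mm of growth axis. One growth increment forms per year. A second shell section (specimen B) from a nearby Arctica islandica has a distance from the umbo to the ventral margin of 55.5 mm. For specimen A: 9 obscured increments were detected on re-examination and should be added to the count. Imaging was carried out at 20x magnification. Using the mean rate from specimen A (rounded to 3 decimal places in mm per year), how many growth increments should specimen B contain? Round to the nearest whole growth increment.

193 growth increments

Specimen A: true growth increment count = 338 + 9 = 347.
A: Extension rate ≈ 100.0 / 347 = 0.288 mm per year.
For B, 55.5 / 0.288 = 192.71 years ≈ 193 growth increments.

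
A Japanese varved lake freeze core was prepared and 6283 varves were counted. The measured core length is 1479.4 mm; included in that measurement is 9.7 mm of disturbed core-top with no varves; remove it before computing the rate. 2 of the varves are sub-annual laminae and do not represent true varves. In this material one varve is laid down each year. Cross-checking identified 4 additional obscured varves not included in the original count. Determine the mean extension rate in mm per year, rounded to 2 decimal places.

True varve count = 6283 − 2 + 4 = 6285.
Net length = 1479.4 − 9.7 = 1469.7 mm.
1469.7 mm over 6285 years gives 1469.7 / 6285 ≈ 0.23 mm per year.

0.23 mm per year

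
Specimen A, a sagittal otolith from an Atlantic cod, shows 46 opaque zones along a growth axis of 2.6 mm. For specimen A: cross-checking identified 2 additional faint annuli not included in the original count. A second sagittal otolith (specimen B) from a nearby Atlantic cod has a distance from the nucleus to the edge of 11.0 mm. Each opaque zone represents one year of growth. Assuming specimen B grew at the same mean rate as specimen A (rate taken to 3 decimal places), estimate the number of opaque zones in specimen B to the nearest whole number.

204 opaque zones

Specimen A: true opaque zone count = 46 + 2 = 48.
A: Mean rate = 2.6 mm / 48 years ≈ 0.054 mm/year.
For B, 11.0 / 0.054 = 203.70 years ≈ 204 opaque zones.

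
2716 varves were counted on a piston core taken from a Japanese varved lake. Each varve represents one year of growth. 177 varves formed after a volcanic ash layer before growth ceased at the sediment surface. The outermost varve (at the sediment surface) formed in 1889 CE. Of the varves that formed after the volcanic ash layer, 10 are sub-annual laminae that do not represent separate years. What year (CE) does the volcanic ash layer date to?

1722 CE

177 varves formed after the volcanic ash layer.
177 − 10 false = 167 true varves after the volcanic ash layer.
Counting back 167 years from 1889 CE places the volcanic ash layer in 1889 − 167 = 1722 CE.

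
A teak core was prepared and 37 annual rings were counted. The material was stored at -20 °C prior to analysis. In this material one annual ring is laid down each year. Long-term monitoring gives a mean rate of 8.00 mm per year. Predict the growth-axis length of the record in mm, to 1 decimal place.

The record spans 37 years at 8.00 mm per year.
Predicted length = 8.00 mm/year × 37 years = 296.0 mm.

296.0 mm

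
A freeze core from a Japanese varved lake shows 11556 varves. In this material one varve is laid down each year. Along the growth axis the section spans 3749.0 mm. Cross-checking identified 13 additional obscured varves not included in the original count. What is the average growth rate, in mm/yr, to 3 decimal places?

0.324 mm/yr

Adjusted count: 11556 + 13 = 11569 varves.
Extension rate ≈ 3749.0 / 11569 = 0.324 mm/yr.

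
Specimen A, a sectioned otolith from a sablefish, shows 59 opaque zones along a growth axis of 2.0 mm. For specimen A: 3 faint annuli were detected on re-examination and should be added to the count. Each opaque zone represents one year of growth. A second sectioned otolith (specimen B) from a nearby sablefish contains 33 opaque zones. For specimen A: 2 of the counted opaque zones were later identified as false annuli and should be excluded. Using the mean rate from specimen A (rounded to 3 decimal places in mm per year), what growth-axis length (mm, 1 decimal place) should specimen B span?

Specimen A: after corrections the count is 59 − 2 + 3 = 60 opaque zones.
A: Extension rate ≈ 2.0 / 60 = 0.033 mm/yr.
Length of B = 0.033 × 33 = 1.1 mm.

1.1 mm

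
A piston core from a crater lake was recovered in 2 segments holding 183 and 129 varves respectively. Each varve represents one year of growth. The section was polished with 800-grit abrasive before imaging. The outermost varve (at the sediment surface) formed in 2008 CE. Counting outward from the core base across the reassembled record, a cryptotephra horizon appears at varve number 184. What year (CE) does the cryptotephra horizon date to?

Total varves = 183 + 129 = 312.
312 − 184 = 128 varves lie beyond the cryptotephra horizon toward the sediment surface.
2008 − 128 = 1880 CE.

1880 CE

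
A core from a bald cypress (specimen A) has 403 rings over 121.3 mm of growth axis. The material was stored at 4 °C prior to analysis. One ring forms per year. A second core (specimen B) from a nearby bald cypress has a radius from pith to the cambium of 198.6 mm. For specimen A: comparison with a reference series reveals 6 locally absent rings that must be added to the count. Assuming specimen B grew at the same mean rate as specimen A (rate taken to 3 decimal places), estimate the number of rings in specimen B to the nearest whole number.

Specimen A: correcting the raw count gives 403 + 6 = 409 true rings.
A: Mean rate = 121.3 mm / 409 years ≈ 0.297 mm/year.
Specimen B: 198.6 mm / 0.297 mm per year = 668.69 years ≈ 669 rings.

669 rings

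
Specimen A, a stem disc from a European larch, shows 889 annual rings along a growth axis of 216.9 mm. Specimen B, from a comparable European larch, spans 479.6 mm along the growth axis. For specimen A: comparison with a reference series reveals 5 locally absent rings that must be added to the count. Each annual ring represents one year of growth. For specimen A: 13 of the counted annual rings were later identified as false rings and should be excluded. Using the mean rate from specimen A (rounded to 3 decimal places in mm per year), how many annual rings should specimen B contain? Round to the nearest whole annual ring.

1950 annual rings

Specimen A: adjusted count: 889 − 13 + 5 = 881 annual rings.
A: 216.9 mm over 881 years gives 216.9 / 881 ≈ 0.246 mm/yr.
B spans 479.6 / 0.246 = 1949.59 years ≈ 1950 annual rings.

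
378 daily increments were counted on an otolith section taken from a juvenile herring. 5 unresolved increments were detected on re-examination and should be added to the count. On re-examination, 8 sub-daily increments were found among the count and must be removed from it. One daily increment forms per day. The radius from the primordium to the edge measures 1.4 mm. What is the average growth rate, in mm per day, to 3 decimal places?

After corrections the count is 378 − 8 + 5 = 375 daily increments.
Extension rate ≈ 1.4 / 375 = 0.004 mm per day.

0.004 mm per day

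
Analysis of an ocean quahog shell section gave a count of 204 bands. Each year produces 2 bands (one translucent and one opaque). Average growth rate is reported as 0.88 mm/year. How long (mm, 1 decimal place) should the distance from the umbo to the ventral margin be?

204 bands at 2 per year is 204 / 2 = 102 years.
Length ≈ 0.88 × 102 = 89.8 mm.

89.8 mm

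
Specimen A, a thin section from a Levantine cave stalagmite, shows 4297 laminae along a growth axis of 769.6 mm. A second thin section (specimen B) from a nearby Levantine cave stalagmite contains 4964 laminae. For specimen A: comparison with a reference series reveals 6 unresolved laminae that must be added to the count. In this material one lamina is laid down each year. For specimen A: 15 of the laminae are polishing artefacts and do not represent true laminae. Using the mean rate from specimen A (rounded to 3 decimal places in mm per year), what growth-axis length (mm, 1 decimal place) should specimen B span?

888.6 mm

Specimen A: true lamina count = 4297 − 15 + 6 = 4288.
A: Extension rate ≈ 769.6 / 4288 = 0.179 mm/year.
Length of B = 0.179 × 4964 = 888.6 mm.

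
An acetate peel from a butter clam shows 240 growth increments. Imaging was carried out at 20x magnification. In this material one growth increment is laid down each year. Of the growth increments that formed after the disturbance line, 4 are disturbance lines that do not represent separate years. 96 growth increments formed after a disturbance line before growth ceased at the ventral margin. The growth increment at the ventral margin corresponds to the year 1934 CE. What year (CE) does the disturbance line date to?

96 growth increments formed after the disturbance line.
Excluding 4 false growth increments: 96 − 4 = 92.
1934 − 92 = 1842 CE.

1842 CE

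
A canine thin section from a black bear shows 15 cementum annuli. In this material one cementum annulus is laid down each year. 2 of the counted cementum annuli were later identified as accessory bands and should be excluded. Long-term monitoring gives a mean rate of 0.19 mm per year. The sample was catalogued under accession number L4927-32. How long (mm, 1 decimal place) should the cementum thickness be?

Adjusted count: 15 − 2 = 13 cementum annuli.
Predicted length = 0.19 mm/year × 13 years = 2.5 mm.

2.5 mm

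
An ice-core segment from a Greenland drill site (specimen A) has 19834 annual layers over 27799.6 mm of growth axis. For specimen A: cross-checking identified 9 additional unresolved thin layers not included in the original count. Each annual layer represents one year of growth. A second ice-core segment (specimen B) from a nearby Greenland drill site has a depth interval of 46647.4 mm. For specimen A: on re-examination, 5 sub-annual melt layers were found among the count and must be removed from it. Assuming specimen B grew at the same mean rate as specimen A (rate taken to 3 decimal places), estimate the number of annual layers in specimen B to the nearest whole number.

33296 annual layers

Specimen A: correcting the raw count gives 19834 − 5 + 9 = 19838 true annual layers.
A: Mean rate = 27799.6 mm / 19838 years ≈ 1.401 mm per year.
B spans 46647.4 / 1.401 = 33295.79 years ≈ 33296 annual layers.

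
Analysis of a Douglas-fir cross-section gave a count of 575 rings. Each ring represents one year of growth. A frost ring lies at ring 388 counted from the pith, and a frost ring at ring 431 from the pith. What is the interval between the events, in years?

43 years

The two markers are separated by 431 − 388 = 43 rings.
One ring per year makes the interval 43 years.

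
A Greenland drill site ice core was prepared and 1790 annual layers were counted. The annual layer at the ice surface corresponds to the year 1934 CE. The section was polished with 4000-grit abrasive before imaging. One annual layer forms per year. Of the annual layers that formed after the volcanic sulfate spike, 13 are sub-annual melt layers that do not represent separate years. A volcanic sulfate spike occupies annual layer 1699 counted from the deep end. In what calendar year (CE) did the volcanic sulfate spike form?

Between annual layer 1699 and the ice surface there are 1790 − 1699 = 91 annual layers.
Removing the 13 false annual layers leaves 91 − 13 = 78 true annual layers beyond the volcanic sulfate spike.
1934 − 78 = 1856 CE.

1856 CE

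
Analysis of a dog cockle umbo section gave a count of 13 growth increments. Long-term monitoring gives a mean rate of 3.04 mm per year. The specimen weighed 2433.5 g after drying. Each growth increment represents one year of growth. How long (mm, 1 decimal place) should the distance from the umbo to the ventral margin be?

13 years of growth are recorded.
13 years at 3.04 mm/year gives 3.04 × 13 = 39.5 mm.

39.5 mm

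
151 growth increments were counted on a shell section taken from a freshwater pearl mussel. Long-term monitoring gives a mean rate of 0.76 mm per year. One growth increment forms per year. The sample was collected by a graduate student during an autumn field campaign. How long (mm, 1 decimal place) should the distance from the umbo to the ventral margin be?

151 years of growth are recorded.
Length ≈ 0.76 × 151 = 114.8 mm.

114.8 mm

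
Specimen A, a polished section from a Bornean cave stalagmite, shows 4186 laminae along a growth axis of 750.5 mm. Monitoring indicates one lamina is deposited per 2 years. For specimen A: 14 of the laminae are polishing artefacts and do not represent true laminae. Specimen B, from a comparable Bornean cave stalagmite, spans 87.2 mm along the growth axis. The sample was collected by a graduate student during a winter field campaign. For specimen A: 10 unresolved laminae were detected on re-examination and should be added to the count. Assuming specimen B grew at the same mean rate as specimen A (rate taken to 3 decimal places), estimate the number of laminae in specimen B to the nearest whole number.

484 laminae

Specimen A: correcting the raw count gives 4186 − 14 + 10 = 4182 true laminae.
Specimen A: 4182 laminae at 2 years each span 4182 × 2 = 8364 years.
A: 750.5 mm over 8364 years gives 750.5 / 8364 ≈ 0.090 mm/yr.
For B, 87.2 / 0.090 = 968.89 years; at 2 years per lamina that is 968.89 / 2 ≈ 484 laminae.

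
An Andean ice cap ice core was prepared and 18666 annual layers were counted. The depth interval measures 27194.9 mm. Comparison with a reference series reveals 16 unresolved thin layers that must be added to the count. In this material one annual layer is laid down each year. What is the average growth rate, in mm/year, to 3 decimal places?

1.456 mm/year

Correcting the raw count gives 18666 + 16 = 18682 true annual layers.
Extension rate ≈ 27194.9 / 18682 = 1.456 mm/year.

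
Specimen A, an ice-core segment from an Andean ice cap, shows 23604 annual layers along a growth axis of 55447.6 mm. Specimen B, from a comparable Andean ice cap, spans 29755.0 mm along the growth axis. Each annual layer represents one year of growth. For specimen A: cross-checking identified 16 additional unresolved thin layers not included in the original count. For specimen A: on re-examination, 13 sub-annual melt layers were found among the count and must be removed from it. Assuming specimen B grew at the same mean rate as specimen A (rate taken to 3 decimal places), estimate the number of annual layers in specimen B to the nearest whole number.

Specimen A: correcting the raw count gives 23604 − 13 + 16 = 23607 true annual layers.
A: Mean rate = 55447.6 mm / 23607 years ≈ 2.349 mm per year.
B spans 29755.0 / 2.349 = 12667.09 years ≈ 12667 annual layers.

12667 annual layers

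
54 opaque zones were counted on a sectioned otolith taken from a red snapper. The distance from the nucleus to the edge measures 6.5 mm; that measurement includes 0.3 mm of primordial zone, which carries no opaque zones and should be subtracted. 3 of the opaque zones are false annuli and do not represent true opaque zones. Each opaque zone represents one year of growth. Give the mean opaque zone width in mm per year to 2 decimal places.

0.12 mm per year

Adjusted count: 54 − 3 = 51 opaque zones.
Removing the 0.3 mm offcut leaves 6.5 − 0.3 = 6.2 mm.
Mean rate = 6.2 mm / 51 years ≈ 0.12 mm per year.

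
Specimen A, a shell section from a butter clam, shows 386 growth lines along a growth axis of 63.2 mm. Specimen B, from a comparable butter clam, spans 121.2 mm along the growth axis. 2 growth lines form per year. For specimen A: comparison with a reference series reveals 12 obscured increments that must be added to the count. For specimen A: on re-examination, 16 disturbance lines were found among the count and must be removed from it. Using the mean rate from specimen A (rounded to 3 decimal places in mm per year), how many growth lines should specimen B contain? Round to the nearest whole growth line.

Specimen A: adjusted count: 386 − 16 + 12 = 382 growth lines.
Specimen A: with 2 growth lines per year, 382 / 2 = 191 years.
A: 63.2 mm over 191 years gives 63.2 / 191 ≈ 0.331 mm per year.
Specimen B: 121.2 mm / 0.331 mm per year = 366.16 years; at 2 growth lines per year that is 366.16 × 2 ≈ 732 growth lines.

732 growth lines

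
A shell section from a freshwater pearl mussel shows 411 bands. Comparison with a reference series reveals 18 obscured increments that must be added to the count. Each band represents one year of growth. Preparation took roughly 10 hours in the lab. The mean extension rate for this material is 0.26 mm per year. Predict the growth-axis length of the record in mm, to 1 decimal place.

111.5 mm

Adjusted count: 411 + 18 = 429 bands.
Length ≈ 0.26 × 429 = 111.5 mm.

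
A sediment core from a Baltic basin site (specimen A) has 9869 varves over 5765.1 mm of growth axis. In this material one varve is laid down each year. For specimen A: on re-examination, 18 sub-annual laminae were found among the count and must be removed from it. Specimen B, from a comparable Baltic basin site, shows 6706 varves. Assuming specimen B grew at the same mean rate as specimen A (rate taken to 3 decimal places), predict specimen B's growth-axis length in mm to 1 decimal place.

Specimen A: adjusted count: 9869 − 18 = 9851 varves.
A: Mean rate = 5765.1 mm / 9851 years ≈ 0.585 mm/year.
Length of B = 0.585 × 6706 = 3923.0 mm.

3923.0 mm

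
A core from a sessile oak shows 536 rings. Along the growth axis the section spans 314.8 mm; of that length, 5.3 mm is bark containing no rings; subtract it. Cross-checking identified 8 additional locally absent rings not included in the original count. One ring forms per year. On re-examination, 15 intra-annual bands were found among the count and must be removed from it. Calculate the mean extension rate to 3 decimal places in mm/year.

0.585 mm/year

After corrections the count is 536 − 15 + 8 = 529 rings.
Removing the 5.3 mm offcut leaves 314.8 − 5.3 = 309.5 mm.
309.5 mm over 529 years gives 309.5 / 529 ≈ 0.585 mm/year.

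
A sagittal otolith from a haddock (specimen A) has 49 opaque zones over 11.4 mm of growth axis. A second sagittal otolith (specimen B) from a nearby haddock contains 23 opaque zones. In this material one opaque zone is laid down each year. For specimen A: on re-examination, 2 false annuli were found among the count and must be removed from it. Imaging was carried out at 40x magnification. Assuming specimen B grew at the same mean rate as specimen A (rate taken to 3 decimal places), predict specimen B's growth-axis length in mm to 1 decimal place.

Specimen A: adjusted count: 49 − 2 = 47 opaque zones.
A: Extension rate ≈ 11.4 / 47 = 0.243 mm/year.
For B, 0.243 mm/year × 23 years = 5.6 mm.

5.6 mm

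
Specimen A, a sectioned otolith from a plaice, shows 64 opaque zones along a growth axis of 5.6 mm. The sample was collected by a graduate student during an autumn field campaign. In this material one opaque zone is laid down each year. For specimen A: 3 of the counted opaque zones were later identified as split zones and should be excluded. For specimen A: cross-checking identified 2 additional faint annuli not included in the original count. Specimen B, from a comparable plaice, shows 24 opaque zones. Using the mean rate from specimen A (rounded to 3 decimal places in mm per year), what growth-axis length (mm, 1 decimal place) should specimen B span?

Specimen A: correcting the raw count gives 64 − 3 + 2 = 63 true opaque zones.
A: 5.6 mm over 63 years gives 5.6 / 63 ≈ 0.089 mm/yr.
For B, 0.089 mm/year × 24 years = 2.1 mm.

2.1 mm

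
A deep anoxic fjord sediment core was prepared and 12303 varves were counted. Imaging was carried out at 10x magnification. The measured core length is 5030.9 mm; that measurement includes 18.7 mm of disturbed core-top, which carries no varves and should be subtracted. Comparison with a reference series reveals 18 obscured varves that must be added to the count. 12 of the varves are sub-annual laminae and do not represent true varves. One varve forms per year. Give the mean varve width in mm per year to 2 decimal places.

0.41 mm per year

Correcting the raw count gives 12303 − 12 + 18 = 12309 true varves.
The growth record spans 5030.9 − 18.7 = 5012.2 mm.
5012.2 mm over 12309 years gives 5012.2 / 12309 ≈ 0.41 mm per year.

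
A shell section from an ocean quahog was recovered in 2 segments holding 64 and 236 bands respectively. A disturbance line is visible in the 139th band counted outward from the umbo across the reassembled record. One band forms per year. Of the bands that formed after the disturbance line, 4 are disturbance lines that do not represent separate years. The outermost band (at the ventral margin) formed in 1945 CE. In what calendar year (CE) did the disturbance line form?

Total bands = 64 + 236 = 300.
300 − 139 = 161 bands lie beyond the disturbance line toward the ventral margin.
Removing the 4 false bands leaves 161 − 4 = 157 true bands beyond the disturbance line.
The band at the ventral margin is 1945 CE, so the disturbance line dates to 1945 − 157 = 1788 CE.

1788 CE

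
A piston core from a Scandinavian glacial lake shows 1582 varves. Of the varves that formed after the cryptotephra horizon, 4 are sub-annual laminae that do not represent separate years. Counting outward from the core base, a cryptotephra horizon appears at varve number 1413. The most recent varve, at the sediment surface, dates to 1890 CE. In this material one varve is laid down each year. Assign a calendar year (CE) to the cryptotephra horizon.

Between varve 1413 and the sediment surface there are 1582 − 1413 = 169 varves.
169 − 4 false = 165 true varves after the cryptotephra horizon.
Counting back 165 years from 1890 CE places the cryptotephra horizon in 1890 − 165 = 1725 CE.

1725 CE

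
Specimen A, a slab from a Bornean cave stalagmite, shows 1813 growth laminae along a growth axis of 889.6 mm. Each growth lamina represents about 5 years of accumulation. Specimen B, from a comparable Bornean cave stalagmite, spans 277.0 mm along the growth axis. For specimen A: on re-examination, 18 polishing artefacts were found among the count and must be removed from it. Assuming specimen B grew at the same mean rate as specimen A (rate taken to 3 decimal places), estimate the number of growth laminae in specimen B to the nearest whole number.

Specimen A: correcting the raw count gives 1813 − 18 = 1795 true growth laminae.
Specimen A: 1795 growth laminae at 5 years each span 1795 × 5 = 8975 years.
A: 889.6 mm over 8975 years gives 889.6 / 8975 ≈ 0.099 mm per year.
For B, 277.0 / 0.099 = 2797.98 years; at 5 years per growth lamina that is 2797.98 / 5 ≈ 560 growth laminae.

560 growth laminae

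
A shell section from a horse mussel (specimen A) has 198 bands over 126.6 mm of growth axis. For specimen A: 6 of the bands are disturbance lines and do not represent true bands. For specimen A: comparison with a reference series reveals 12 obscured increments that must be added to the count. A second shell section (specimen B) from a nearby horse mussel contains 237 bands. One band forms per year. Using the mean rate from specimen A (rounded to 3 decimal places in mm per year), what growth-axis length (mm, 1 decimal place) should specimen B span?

147.2 mm

Specimen A: correcting the raw count gives 198 − 6 + 12 = 204 true bands.
A: Extension rate ≈ 126.6 / 204 = 0.621 mm/year.
For B, 0.621 mm/year × 237 years = 147.2 mm.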